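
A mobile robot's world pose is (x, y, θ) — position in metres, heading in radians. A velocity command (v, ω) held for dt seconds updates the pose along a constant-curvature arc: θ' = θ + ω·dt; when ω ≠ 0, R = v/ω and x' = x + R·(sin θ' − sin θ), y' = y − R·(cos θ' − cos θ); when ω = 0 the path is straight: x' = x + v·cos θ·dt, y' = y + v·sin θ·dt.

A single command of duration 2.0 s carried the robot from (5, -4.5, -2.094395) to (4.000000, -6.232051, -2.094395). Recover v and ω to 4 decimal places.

v = 1.0000, ω = 0.0000

Δθ = -2.094395 − -2.094395 = 0.000000
ω = Δθ/dt = 0.000000/2.0 = 0.0000
ω = 0 → v = (Δx·cos θ + Δy·sin θ)/dt = 1.0000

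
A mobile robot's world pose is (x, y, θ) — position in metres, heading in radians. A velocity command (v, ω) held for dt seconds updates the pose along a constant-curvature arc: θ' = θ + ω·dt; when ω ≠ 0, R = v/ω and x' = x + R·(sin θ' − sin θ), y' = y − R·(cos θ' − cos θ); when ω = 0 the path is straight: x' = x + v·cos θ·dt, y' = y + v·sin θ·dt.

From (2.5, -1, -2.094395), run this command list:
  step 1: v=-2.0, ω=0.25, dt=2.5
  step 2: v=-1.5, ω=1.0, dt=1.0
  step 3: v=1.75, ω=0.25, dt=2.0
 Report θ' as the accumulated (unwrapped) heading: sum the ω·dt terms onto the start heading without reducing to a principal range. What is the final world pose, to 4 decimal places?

(6.0976, 4.2419, 0.0306)

step 1: θ'=-1.4694 (R=-8.0000) → pose (3.5307, 3.8098, -1.4694)
step 2: θ'=-0.4694 (R=-1.5000) → pose (2.7169, 4.9957, -0.4694)
step 3: θ'=0.0306 (R=7.0000) → pose (6.0976, 4.2419, 0.0306)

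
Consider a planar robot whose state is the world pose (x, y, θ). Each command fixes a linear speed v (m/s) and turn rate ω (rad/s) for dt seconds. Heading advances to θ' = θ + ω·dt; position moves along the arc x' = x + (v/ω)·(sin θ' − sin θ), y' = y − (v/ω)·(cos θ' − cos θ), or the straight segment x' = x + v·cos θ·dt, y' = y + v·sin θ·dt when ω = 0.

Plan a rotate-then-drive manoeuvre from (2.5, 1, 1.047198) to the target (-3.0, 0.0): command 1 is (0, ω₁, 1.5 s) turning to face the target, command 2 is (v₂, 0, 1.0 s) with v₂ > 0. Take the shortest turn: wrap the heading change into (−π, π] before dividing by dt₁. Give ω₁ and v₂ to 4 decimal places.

heading to target = atan2(0−1, -3−2.5) = -2.9617
Δθ = wrap(-2.9617 − 1.0472) = 2.2742; ω₁ = Δθ/dt₁ = 1.5162
distance = √((-3−2.5)² + (0−1)²) = 5.5902; v₂ = distance/dt₂ = 5.5902

ω₁ = 1.5162, v₂ = 5.5902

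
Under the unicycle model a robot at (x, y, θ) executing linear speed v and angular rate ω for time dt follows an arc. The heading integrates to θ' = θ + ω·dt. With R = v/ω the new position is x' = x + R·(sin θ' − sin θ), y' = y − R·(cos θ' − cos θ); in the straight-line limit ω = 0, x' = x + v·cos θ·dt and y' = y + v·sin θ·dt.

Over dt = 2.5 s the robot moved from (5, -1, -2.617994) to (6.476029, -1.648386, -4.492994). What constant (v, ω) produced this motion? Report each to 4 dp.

Δθ = -4.492994 − -2.617994 = -1.875000
ω = Δθ/dt = -1.875000/2.5 = -0.7500
R = Δx/(sin θ' − sin θ) = 1.0000
v = R·ω = 1.0000·-0.7500 = -0.7500

v = -0.7500, ω = -0.7500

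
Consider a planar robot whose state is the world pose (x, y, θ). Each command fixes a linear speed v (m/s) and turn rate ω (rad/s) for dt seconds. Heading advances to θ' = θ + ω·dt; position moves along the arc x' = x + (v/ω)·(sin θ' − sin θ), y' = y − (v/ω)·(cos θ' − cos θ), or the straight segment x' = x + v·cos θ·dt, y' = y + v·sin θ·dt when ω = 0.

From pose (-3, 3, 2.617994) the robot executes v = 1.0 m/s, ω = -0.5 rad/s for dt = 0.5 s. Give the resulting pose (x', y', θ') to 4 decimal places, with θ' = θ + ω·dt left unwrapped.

θ' = 2.6180 + -0.5·0.5 = 2.3680
R = v/ω = 1.0/-0.5 = -2.0000
x' = -3 + -2.0000·(sin 2.3680 − sin 2.6180) = -3.3974
y' = 3 − -2.0000·(cos 2.3680 − cos 2.6180) = 3.3012

(-3.3974, 3.3012, 2.3680)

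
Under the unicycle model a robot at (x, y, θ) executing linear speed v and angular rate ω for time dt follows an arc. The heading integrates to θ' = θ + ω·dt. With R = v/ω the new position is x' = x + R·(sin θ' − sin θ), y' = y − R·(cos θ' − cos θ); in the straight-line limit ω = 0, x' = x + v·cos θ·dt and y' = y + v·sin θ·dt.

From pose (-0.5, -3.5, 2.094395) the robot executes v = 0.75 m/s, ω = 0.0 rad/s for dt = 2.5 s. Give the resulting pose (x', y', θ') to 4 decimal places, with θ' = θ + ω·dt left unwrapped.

(-1.4375, -1.8762, 2.0944)

θ' = 2.0944 + 0.0·2.5 = 2.0944
ω = 0 → straight: x' = -0.5 + 0.75·cos(2.0944)·2.5 = -1.4375
y' = -3.5 + 0.75·sin(2.0944)·2.5 = -1.8762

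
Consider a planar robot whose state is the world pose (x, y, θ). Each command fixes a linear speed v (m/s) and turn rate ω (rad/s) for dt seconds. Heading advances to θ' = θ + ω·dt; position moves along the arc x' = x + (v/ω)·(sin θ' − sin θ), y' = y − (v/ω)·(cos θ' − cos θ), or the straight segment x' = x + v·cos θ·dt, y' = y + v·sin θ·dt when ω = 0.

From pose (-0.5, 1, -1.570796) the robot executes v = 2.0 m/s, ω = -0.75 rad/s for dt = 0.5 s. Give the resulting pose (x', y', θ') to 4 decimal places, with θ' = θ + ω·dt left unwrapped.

(-0.6853, 0.0233, -1.9458)

θ' = -1.5708 + -0.75·0.5 = -1.9458
R = v/ω = 2.0/-0.75 = -2.6667
x' = -0.5 + -2.6667·(sin -1.9458 − sin -1.5708) = -0.6853
y' = 1 − -2.6667·(cos -1.9458 − cos -1.5708) = 0.0233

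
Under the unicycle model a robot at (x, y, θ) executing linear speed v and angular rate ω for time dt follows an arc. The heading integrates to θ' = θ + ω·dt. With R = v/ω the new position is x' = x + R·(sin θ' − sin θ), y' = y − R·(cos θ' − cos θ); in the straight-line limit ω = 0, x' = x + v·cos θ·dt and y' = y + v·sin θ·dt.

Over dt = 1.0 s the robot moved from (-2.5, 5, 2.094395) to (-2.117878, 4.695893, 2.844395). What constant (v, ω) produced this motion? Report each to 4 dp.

v = -0.5000, ω = 0.7500

Δθ = 2.844395 − 2.094395 = 0.750000
ω = Δθ/dt = 0.750000/1.0 = 0.7500
R = Δx/(sin θ' − sin θ) = -0.6667
v = R·ω = -0.6667·0.7500 = -0.5000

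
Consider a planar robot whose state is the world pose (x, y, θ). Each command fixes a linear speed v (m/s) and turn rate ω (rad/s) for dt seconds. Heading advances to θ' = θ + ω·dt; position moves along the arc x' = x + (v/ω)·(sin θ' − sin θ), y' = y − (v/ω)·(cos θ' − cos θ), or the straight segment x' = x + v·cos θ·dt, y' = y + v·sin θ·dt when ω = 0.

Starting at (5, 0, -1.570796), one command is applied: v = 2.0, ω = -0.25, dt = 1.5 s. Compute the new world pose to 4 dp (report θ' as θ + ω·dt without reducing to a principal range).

θ' = -1.5708 + -0.25·1.5 = -1.9458
R = v/ω = 2.0/-0.25 = -8.0000
x' = 5 + -8.0000·(sin -1.9458 − sin -1.5708) = 4.4441
y' = 0 − -8.0000·(cos -1.9458 − cos -1.5708) = -2.9302

(4.4441, -2.9302, -1.9458)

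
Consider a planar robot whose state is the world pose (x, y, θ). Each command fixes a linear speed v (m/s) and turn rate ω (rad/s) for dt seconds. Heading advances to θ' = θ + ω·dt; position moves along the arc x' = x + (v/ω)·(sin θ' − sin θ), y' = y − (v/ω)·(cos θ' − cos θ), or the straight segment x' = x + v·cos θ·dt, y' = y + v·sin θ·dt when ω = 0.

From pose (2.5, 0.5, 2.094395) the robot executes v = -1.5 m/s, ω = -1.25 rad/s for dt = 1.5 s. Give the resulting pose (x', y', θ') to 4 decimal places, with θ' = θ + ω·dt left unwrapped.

θ' = 2.0944 + -1.25·1.5 = 0.2194
R = v/ω = -1.5/-1.25 = 1.2000
x' = 2.5 + 1.2000·(sin 0.2194 − sin 2.0944) = 1.7219
y' = 0.5 − 1.2000·(cos 0.2194 − cos 2.0944) = -1.2712

(1.7219, -1.2712, 0.2194)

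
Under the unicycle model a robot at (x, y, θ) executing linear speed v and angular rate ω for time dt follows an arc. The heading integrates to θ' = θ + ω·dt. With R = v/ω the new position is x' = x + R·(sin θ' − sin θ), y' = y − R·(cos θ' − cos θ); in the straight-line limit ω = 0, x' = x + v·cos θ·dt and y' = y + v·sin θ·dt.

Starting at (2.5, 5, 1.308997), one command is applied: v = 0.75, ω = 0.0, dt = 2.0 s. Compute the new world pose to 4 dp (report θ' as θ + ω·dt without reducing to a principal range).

θ' = 1.3090 + 0.0·2.0 = 1.3090
ω = 0 → straight: x' = 2.5 + 0.75·cos(1.3090)·2.0 = 2.8882
y' = 5 + 0.75·sin(1.3090)·2.0 = 6.4489

(2.8882, 6.4489, 1.3090)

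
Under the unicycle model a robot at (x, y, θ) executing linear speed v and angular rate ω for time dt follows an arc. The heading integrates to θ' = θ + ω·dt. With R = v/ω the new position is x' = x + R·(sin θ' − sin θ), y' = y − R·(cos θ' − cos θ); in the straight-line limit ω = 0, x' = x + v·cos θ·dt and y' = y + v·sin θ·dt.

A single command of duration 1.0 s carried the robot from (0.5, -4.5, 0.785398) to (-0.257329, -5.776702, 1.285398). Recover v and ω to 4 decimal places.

Δθ = 1.285398 − 0.785398 = 0.500000
ω = Δθ/dt = 0.500000/1.0 = 0.5000
R = −Δy/(cos θ' − cos θ) = -3.0000
v = R·ω = -3.0000·0.5000 = -1.5000

v = -1.5000, ω = 0.5000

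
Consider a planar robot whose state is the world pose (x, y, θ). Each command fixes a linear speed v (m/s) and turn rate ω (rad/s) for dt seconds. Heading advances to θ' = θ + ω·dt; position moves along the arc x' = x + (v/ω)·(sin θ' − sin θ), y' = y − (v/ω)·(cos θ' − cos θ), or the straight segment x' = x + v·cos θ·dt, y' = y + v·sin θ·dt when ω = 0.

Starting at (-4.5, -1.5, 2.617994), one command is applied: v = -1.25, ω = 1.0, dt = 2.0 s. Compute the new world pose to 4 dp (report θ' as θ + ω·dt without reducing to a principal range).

(-2.6306, -0.5353, 4.6180)

θ' = 2.6180 + 1.0·2.0 = 4.6180
R = v/ω = -1.25/1.0 = -1.2500
x' = -4.5 + -1.2500·(sin 4.6180 − sin 2.6180) = -2.6306
y' = -1.5 − -1.2500·(cos 4.6180 − cos 2.6180) = -0.5353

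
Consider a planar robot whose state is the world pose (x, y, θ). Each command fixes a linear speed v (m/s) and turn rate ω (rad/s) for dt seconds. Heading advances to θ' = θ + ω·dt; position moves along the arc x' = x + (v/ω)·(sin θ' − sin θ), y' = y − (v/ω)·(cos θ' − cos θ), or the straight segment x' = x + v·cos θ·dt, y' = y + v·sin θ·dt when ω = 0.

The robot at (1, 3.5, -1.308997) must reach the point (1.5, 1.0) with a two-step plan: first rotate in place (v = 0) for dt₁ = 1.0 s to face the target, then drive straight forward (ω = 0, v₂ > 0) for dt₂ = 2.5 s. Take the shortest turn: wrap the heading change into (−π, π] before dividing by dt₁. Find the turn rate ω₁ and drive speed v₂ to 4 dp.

ω₁ = -0.0644, v₂ = 1.0198

heading to target = atan2(1−3.5, 1.5−1) = -1.3734
Δθ = wrap(-1.3734 − -1.3090) = -0.0644; ω₁ = Δθ/dt₁ = -0.0644
distance = √((1.5−1)² + (1−3.5)²) = 2.5495; v₂ = distance/dt₂ = 1.0198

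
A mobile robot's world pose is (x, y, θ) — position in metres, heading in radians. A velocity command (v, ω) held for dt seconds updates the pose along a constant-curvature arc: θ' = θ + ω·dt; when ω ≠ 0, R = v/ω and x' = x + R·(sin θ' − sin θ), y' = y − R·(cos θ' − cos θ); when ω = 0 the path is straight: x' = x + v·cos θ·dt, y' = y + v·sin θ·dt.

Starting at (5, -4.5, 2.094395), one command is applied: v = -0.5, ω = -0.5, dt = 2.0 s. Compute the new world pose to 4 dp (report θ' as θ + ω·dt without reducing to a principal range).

θ' = 2.0944 + -0.5·2.0 = 1.0944
R = v/ω = -0.5/-0.5 = 1.0000
x' = 5 + 1.0000·(sin 1.0944 − sin 2.0944) = 5.0226
y' = -4.5 − 1.0000·(cos 1.0944 − cos 2.0944) = -5.4586

(5.0226, -5.4586, 1.0944)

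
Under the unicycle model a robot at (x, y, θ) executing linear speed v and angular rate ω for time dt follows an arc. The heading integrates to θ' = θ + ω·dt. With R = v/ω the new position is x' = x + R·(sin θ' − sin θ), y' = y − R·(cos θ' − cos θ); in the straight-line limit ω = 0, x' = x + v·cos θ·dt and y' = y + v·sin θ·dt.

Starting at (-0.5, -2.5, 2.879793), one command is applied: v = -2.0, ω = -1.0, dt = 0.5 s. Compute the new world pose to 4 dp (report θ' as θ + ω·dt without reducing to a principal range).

θ' = 2.8798 + -1.0·0.5 = 2.3798
R = v/ω = -2.0/-1.0 = 2.0000
x' = -0.5 + 2.0000·(sin 2.3798 − sin 2.8798) = 0.3628
y' = -2.5 − 2.0000·(cos 2.3798 − cos 2.8798) = -2.9847

(0.3628, -2.9847, 2.3798)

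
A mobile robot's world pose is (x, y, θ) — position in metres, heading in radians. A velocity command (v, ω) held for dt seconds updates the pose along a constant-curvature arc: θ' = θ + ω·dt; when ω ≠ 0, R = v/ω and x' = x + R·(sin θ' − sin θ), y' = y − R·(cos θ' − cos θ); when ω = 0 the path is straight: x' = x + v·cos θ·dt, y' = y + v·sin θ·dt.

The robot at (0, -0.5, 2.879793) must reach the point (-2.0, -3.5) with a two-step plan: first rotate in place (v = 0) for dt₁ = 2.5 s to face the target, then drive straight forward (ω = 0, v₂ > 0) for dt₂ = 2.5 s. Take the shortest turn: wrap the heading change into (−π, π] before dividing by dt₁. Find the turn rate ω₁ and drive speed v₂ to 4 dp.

heading to target = atan2(-3.5−-0.5, -2−0) = -2.1588
Δθ = wrap(-2.1588 − 2.8798) = 1.2446; ω₁ = Δθ/dt₁ = 0.4978
distance = √((-2−0)² + (-3.5−-0.5)²) = 3.6056; v₂ = distance/dt₂ = 1.4422

ω₁ = 0.4978, v₂ = 1.4422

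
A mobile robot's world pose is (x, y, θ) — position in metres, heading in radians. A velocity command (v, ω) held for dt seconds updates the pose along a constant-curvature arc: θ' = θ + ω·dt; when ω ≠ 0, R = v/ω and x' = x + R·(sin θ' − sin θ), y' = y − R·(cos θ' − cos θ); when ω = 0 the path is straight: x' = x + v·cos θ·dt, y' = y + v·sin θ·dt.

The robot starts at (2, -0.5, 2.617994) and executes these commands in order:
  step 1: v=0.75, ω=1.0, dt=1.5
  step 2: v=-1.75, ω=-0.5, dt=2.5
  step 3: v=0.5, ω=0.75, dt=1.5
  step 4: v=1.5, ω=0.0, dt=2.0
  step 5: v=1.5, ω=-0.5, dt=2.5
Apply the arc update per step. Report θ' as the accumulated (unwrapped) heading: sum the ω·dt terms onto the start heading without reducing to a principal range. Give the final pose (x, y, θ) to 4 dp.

step 1: θ'=4.1180 (R=0.7500) → pose (1.0036, -0.7295, 4.1180)
step 2: θ'=2.8680 (R=3.5000) → pose (4.8490, 0.6803, 2.8680)
step 3: θ'=3.9930 (R=0.6667) → pose (4.1674, 0.4777, 3.9930)
step 4: θ'=3.9930 (straight) → pose (2.1906, -1.7789, 3.9930)
step 5: θ'=2.7430 (R=-3.0000) → pose (-1.2304, -2.5669, 2.7430)

(-1.2304, -2.5669, 2.7430)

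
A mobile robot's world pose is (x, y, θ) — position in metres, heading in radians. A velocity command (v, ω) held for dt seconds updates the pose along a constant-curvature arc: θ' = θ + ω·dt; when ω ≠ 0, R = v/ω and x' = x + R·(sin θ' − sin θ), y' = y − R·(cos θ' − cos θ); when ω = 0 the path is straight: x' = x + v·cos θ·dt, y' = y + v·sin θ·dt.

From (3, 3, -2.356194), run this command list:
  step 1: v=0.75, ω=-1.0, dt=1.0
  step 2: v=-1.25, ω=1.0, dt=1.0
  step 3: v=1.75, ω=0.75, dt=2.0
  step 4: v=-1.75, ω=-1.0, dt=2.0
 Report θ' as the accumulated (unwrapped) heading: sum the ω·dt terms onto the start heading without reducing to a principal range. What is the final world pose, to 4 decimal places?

(4.1766, 2.7820, -2.8562)

step 1: θ'=-3.3562 (R=-0.7500) → pose (2.3100, 2.7975, -3.3562)
step 2: θ'=-2.3562 (R=-1.2500) → pose (3.4600, 3.1350, -2.3562)
step 3: θ'=-0.8562 (R=2.3333) → pose (3.3475, -0.0440, -0.8562)
step 4: θ'=-2.8562 (R=1.7500) → pose (4.1766, 2.7820, -2.8562)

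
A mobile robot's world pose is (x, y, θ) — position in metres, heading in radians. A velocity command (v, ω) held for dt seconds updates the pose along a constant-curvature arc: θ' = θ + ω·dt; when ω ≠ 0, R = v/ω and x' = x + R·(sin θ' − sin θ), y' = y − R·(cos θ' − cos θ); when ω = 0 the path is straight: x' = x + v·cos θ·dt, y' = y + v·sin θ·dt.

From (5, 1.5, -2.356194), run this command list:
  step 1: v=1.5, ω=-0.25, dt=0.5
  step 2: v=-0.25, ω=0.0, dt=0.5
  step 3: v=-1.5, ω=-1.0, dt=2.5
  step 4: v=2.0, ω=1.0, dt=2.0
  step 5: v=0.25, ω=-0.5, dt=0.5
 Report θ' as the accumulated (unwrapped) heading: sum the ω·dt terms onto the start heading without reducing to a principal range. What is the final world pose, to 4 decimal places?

step 1: θ'=-2.4812 (R=-6.0000) → pose (4.4379, 1.0042, -2.4812)
step 2: θ'=-2.4812 (straight) → pose (4.5367, 1.0808, -2.4812)
step 3: θ'=-4.9812 (R=1.5000) → pose (6.9029, -0.5022, -4.9812)
step 4: θ'=-2.9812 (R=2.0000) → pose (4.6553, 2.0033, -2.9812)
step 5: θ'=-3.2312 (R=-0.5000) → pose (4.5307, 1.9989, -3.2312)

(4.5307, 1.9989, -3.2312)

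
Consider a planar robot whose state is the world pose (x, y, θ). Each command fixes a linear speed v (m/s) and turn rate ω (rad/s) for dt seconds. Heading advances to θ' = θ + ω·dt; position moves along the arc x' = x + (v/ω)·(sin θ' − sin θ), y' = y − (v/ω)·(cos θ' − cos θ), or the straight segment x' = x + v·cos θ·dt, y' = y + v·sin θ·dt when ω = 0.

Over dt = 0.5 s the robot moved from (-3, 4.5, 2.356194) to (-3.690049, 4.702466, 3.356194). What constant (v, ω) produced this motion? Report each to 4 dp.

v = 1.5000, ω = 2.0000

Δθ = 3.356194 − 2.356194 = 1.000000
ω = Δθ/dt = 1.000000/0.5 = 2.0000
R = Δx/(sin θ' − sin θ) = 0.7500
v = R·ω = 0.7500·2.0000 = 1.5000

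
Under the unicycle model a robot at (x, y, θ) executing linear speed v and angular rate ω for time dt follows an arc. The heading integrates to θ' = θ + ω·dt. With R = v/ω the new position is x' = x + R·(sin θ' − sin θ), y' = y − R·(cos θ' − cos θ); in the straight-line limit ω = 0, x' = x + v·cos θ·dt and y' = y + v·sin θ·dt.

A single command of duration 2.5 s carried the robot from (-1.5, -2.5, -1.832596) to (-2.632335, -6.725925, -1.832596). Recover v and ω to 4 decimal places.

Δθ = -1.832596 − -1.832596 = 0.000000
ω = Δθ/dt = 0.000000/2.5 = 0.0000
ω = 0 → v = (Δx·cos θ + Δy·sin θ)/dt = 1.7500

v = 1.7500, ω = 0.0000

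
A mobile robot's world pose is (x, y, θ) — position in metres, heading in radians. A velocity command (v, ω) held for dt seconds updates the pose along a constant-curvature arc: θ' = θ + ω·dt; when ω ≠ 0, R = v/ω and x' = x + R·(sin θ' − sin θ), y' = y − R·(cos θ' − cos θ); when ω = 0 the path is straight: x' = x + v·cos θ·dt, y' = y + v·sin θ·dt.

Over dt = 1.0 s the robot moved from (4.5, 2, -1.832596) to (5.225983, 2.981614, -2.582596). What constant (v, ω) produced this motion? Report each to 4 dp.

v = -1.2500, ω = -0.7500

Δθ = -2.582596 − -1.832596 = -0.750000
ω = Δθ/dt = -0.750000/1.0 = -0.7500
R = −Δy/(cos θ' − cos θ) = 1.6667
v = R·ω = 1.6667·-0.7500 = -1.2500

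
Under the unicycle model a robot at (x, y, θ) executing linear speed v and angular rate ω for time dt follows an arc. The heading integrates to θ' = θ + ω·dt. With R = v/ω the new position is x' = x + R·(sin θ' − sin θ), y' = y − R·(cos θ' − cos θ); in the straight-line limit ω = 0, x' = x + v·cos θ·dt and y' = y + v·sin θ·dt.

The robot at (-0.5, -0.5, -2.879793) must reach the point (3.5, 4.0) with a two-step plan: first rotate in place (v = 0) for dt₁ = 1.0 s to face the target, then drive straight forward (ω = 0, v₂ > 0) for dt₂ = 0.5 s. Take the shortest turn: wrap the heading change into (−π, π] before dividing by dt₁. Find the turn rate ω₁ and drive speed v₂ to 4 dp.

ω₁ = -2.5592, v₂ = 12.0416

heading to target = atan2(4−-0.5, 3.5−-0.5) = 0.8442
Δθ = wrap(0.8442 − -2.8798) = -2.5592; ω₁ = Δθ/dt₁ = -2.5592
distance = √((3.5−-0.5)² + (4−-0.5)²) = 6.0208; v₂ = distance/dt₂ = 12.0416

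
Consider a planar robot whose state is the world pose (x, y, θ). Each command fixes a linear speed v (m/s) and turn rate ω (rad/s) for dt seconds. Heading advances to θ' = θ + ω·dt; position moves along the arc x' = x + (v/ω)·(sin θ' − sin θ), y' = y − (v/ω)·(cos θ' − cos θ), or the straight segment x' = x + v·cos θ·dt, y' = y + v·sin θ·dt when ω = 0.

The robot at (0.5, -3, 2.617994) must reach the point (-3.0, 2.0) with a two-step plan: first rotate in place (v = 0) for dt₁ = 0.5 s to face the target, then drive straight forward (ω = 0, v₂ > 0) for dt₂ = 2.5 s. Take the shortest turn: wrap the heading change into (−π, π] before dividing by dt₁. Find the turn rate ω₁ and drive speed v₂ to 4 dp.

heading to target = atan2(2−-3, -3−0.5) = 2.1815
Δθ = wrap(2.1815 − 2.6180) = -0.4365; ω₁ = Δθ/dt₁ = -0.8729
distance = √((-3−0.5)² + (2−-3)²) = 6.1033; v₂ = distance/dt₂ = 2.4413

ω₁ = -0.8729, v₂ = 2.4413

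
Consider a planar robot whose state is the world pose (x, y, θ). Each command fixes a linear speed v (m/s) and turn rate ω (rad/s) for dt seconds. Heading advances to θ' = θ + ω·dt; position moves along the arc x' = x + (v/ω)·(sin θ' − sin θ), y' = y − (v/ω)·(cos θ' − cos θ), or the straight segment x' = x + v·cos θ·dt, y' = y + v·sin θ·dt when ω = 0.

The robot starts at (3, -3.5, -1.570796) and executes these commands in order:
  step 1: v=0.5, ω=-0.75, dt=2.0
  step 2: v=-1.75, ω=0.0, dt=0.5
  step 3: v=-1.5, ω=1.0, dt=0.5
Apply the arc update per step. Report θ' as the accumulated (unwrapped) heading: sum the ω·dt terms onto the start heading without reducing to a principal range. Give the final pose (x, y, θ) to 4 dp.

step 1: θ'=-3.0708 (R=-0.6667) → pose (2.3805, -4.1650, -3.0708)
step 2: θ'=-3.0708 (straight) → pose (3.2533, -4.1031, -3.0708)
step 3: θ'=-2.5708 (R=-1.5000) → pose (3.9576, -3.8691, -2.5708)

(3.9576, -3.8691, -2.5708)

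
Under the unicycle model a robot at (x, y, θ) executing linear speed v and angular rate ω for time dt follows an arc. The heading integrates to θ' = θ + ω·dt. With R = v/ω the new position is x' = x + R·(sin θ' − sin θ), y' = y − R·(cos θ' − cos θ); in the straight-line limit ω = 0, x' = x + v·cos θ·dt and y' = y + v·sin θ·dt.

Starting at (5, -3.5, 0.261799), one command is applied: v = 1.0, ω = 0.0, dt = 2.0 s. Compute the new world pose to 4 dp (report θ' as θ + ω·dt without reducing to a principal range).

θ' = 0.2618 + 0.0·2.0 = 0.2618
ω = 0 → straight: x' = 5 + 1.0·cos(0.2618)·2.0 = 6.9319
y' = -3.5 + 1.0·sin(0.2618)·2.0 = -2.9824

(6.9319, -2.9824, 0.2618)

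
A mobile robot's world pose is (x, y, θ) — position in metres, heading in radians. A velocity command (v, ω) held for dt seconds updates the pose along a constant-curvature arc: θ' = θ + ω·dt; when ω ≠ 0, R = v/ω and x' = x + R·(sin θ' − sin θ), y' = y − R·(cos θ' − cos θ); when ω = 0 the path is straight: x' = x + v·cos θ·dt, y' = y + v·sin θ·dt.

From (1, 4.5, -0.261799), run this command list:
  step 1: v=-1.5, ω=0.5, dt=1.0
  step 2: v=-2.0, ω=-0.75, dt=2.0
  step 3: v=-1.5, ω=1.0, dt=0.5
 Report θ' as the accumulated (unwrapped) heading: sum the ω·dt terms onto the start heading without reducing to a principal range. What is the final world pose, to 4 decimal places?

step 1: θ'=0.2382 (R=-3.0000) → pose (-0.4843, 4.5175, 0.2382)
step 2: θ'=-1.2618 (R=2.6667) → pose (-3.6539, 6.2979, -1.2618)
step 3: θ'=-0.7618 (R=-1.5000) → pose (-4.0475, 6.9272, -0.7618)

(-4.0475, 6.9272, -0.7618)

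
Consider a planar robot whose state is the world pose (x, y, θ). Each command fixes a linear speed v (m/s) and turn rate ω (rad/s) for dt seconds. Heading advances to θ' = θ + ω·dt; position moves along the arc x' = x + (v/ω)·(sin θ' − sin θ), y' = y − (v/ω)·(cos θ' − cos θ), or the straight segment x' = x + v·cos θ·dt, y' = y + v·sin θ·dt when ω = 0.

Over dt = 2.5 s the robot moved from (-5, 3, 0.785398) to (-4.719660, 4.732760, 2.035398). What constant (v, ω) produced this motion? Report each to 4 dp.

v = 0.7500, ω = 0.5000

Δθ = 2.035398 − 0.785398 = 1.250000
ω = Δθ/dt = 1.250000/2.5 = 0.5000
R = −Δy/(cos θ' − cos θ) = 1.5000
v = R·ω = 1.5000·0.5000 = 0.7500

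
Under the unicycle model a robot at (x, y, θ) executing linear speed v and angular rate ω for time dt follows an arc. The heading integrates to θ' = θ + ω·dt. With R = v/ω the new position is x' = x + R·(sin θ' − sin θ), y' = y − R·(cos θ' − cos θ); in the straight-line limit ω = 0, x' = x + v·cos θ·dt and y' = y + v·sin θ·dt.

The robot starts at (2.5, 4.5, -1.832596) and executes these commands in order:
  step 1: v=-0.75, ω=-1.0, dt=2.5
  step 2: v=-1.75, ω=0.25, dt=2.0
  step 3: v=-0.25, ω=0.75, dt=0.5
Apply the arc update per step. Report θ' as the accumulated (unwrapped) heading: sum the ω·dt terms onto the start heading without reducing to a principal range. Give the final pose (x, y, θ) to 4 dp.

step 1: θ'=-4.3326 (R=0.7500) → pose (3.9210, 4.5839, -4.3326)
step 2: θ'=-3.8326 (R=-7.0000) → pose (5.9610, 1.7848, -3.8326)
step 3: θ'=-3.4576 (R=-0.3333) → pose (6.0699, 1.7248, -3.4576)

(6.0699, 1.7248, -3.4576)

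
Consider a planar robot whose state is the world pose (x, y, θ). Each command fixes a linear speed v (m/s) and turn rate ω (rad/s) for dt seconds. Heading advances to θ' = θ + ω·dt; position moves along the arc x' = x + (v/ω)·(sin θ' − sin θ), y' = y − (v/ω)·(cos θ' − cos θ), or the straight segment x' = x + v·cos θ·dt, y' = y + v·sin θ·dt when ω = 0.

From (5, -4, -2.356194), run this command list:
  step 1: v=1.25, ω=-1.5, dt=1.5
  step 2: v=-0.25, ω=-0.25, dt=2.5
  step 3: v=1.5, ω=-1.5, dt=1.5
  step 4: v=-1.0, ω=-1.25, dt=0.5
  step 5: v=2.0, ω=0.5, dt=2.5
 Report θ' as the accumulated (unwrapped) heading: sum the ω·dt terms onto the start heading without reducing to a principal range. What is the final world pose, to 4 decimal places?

(6.9310, -8.1008, -6.8562)

step 1: θ'=-4.6062 (R=-0.8333) → pose (3.5821, -3.4991, -4.6062)
step 2: θ'=-5.2312 (R=1.0000) → pose (3.4562, -4.1009, -5.2312)
step 3: θ'=-7.4812 (R=-1.0000) → pose (5.2559, -4.2325, -7.4812)
step 4: θ'=-8.1062 (R=0.8000) → pose (5.2262, -3.7415, -8.1062)
step 5: θ'=-6.8562 (R=4.0000) → pose (6.9310, -8.1008, -6.8562)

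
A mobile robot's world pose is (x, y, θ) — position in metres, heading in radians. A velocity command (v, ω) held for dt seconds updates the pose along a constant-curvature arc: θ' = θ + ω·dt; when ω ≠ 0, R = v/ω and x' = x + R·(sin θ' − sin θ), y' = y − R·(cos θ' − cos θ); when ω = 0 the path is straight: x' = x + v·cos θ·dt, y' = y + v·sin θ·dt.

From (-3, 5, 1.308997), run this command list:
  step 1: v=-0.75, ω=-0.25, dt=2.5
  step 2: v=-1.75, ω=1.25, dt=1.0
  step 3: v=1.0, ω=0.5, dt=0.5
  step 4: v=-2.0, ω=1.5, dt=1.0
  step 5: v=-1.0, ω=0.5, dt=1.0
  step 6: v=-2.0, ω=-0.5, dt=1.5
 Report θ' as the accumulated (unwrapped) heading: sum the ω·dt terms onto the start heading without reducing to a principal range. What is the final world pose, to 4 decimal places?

step 1: θ'=0.6840 (R=3.0000) → pose (-4.0021, 3.4513, 0.6840)
step 2: θ'=1.9340 (R=-1.4000) → pose (-4.4261, 1.8688, 1.9340)
step 3: θ'=2.1840 (R=2.0000) → pose (-4.6600, 2.3093, 2.1840)
step 4: θ'=3.6840 (R=-1.3333) → pose (-2.8813, 1.9346, 3.6840)
step 5: θ'=4.1840 (R=-2.0000) → pose (-2.1865, 2.6393, 4.1840)
step 6: θ'=3.4340 (R=4.0000) → pose (0.1150, 4.4529, 3.4340)

(0.1150, 4.4529, 3.4340)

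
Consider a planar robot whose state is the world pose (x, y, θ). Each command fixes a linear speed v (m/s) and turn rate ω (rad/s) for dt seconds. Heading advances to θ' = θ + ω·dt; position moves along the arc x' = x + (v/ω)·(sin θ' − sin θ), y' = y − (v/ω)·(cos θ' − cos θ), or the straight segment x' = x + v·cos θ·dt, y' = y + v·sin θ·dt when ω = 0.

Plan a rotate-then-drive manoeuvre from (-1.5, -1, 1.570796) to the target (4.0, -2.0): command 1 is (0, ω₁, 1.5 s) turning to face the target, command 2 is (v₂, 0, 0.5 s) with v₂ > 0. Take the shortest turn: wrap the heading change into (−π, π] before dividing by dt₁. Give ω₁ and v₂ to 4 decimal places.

heading to target = atan2(-2−-1, 4−-1.5) = -0.1799
Δθ = wrap(-0.1799 − 1.5708) = -1.7506; ω₁ = Δθ/dt₁ = -1.1671
distance = √((4−-1.5)² + (-2−-1)²) = 5.5902; v₂ = distance/dt₂ = 11.1803

ω₁ = -1.1671, v₂ = 11.1803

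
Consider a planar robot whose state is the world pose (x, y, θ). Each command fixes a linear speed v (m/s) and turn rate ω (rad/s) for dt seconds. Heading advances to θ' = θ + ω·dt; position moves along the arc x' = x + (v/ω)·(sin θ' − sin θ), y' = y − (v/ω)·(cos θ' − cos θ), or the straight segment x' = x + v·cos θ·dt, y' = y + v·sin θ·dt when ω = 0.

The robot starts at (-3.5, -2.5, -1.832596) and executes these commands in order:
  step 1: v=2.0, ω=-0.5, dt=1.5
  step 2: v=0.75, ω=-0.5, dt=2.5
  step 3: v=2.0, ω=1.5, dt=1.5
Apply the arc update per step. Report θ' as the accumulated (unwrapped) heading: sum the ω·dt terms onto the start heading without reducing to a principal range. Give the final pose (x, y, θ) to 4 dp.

(-9.1768, -5.7518, -1.5826)

step 1: θ'=-2.5826 (R=-4.0000) → pose (-5.2424, -4.8559, -2.5826)
step 2: θ'=-3.8326 (R=-1.5000) → pose (-6.9938, -4.7401, -3.8326)
step 3: θ'=-1.5826 (R=1.3333) → pose (-9.1768, -5.7518, -1.5826)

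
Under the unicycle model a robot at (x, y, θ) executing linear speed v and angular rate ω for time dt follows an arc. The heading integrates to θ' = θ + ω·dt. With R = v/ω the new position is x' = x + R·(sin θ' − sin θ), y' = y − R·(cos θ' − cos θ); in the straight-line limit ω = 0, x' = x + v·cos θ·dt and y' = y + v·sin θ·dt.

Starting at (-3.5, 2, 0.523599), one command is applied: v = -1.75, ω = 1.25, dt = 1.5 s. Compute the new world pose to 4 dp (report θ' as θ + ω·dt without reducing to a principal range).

(-3.7471, -0.2435, 2.3986)

θ' = 0.5236 + 1.25·1.5 = 2.3986
R = v/ω = -1.75/1.25 = -1.4000
x' = -3.5 + -1.4000·(sin 2.3986 − sin 0.5236) = -3.7471
y' = 2 − -1.4000·(cos 2.3986 − cos 0.5236) = -0.2435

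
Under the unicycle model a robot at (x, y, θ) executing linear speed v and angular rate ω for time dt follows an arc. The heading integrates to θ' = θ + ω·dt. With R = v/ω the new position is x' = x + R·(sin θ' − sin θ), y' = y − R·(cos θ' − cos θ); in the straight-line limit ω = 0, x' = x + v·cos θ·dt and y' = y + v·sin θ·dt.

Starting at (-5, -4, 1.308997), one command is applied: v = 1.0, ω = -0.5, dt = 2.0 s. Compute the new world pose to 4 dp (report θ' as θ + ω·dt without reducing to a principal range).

θ' = 1.3090 + -0.5·2.0 = 0.3090
R = v/ω = 1.0/-0.5 = -2.0000
x' = -5 + -2.0000·(sin 0.3090 − sin 1.3090) = -3.6764
y' = -4 − -2.0000·(cos 0.3090 − cos 1.3090) = -2.6124

(-3.6764, -2.6124, 0.3090)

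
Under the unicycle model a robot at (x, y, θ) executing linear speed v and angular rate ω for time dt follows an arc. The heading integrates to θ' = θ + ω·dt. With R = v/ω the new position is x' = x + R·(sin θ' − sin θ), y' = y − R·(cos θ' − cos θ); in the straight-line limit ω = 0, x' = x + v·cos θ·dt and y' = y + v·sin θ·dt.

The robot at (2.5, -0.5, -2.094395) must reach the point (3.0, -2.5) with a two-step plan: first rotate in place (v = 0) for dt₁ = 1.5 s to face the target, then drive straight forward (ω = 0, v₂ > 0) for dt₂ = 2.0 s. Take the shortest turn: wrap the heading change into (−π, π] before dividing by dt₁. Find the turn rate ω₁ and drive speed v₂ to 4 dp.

ω₁ = 0.5124, v₂ = 1.0308

heading to target = atan2(-2.5−-0.5, 3−2.5) = -1.3258
Δθ = wrap(-1.3258 − -2.0944) = 0.7686; ω₁ = Δθ/dt₁ = 0.5124
distance = √((3−2.5)² + (-2.5−-0.5)²) = 2.0616; v₂ = distance/dt₂ = 1.0308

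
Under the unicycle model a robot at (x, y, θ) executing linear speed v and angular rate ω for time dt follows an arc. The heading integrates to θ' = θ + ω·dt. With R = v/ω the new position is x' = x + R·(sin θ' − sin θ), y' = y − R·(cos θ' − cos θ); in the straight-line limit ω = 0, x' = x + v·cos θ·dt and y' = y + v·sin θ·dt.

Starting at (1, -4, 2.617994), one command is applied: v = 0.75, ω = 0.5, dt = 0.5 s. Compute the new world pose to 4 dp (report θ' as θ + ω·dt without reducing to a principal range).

(0.6553, -3.8548, 2.8680)

θ' = 2.6180 + 0.5·0.5 = 2.8680
R = v/ω = 0.75/0.5 = 1.5000
x' = 1 + 1.5000·(sin 2.8680 − sin 2.6180) = 0.6553
y' = -4 − 1.5000·(cos 2.8680 − cos 2.6180) = -3.8548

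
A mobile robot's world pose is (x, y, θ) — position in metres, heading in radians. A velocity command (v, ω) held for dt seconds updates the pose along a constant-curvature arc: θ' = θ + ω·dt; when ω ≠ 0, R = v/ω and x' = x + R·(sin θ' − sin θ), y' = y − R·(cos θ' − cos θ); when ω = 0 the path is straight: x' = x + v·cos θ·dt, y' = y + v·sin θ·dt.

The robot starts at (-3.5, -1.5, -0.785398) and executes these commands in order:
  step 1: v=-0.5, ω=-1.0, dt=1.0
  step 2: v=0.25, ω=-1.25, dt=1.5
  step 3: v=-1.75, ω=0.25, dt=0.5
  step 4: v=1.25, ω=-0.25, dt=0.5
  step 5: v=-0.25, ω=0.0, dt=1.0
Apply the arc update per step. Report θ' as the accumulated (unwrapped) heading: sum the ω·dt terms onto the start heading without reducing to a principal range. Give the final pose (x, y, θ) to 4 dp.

(-3.4882, -1.4051, -3.6604)

step 1: θ'=-1.7854 (R=0.5000) → pose (-3.6350, -1.0400, -1.7854)
step 2: θ'=-3.6604 (R=-0.2000) → pose (-3.9296, -1.1711, -3.6604)
step 3: θ'=-3.5354 (R=-7.0000) → pose (-3.1446, -1.5564, -3.5354)
step 4: θ'=-3.6604 (R=-5.0000) → pose (-3.7053, -1.2811, -3.6604)
step 5: θ'=-3.6604 (straight) → pose (-3.4882, -1.4051, -3.6604)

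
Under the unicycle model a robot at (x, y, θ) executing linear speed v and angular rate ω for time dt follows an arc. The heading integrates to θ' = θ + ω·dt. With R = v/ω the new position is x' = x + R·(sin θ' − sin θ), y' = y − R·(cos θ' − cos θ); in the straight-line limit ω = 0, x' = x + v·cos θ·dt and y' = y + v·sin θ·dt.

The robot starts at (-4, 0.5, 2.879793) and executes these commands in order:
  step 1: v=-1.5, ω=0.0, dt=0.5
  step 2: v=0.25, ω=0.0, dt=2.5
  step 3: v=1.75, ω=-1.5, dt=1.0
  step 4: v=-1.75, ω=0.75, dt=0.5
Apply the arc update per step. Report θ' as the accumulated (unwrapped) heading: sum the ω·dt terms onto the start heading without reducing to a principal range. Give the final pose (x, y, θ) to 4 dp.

(-4.7258, 0.9462, 1.7548)

step 1: θ'=2.8798 (straight) → pose (-3.2756, 0.3059, 2.8798)
step 2: θ'=2.8798 (straight) → pose (-3.8793, 0.4676, 2.8798)
step 3: θ'=1.3798 (R=-1.1667) → pose (-4.7228, 1.8160, 1.3798)
step 4: θ'=1.7548 (R=-2.3333) → pose (-4.7258, 0.9462, 1.7548)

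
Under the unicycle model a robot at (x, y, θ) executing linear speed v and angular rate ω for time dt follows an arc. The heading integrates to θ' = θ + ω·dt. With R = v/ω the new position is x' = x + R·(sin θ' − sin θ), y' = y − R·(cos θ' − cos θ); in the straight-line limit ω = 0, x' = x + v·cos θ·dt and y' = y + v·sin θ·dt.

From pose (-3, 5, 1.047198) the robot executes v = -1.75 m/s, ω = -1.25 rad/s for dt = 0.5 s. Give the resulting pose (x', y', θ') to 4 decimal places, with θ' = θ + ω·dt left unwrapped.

θ' = 1.0472 + -1.25·0.5 = 0.4222
R = v/ω = -1.75/-1.25 = 1.4000
x' = -3 + 1.4000·(sin 0.4222 − sin 1.0472) = -3.6388
y' = 5 − 1.4000·(cos 0.4222 − cos 1.0472) = 4.4229

(-3.6388, 4.4229, 0.4222)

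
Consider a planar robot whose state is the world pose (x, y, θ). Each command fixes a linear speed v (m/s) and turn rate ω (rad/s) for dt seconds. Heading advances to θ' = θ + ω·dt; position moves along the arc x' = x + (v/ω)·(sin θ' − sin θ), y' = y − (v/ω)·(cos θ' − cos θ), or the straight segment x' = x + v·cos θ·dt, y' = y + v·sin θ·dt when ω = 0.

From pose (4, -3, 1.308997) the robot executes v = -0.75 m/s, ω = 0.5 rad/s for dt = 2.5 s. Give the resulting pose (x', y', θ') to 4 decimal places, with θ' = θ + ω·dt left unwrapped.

θ' = 1.3090 + 0.5·2.5 = 2.5590
R = v/ω = -0.75/0.5 = -1.5000
x' = 4 + -1.5000·(sin 2.5590 − sin 1.3090) = 4.6236
y' = -3 − -1.5000·(cos 2.5590 − cos 1.3090) = -4.6408

(4.6236, -4.6408, 2.5590)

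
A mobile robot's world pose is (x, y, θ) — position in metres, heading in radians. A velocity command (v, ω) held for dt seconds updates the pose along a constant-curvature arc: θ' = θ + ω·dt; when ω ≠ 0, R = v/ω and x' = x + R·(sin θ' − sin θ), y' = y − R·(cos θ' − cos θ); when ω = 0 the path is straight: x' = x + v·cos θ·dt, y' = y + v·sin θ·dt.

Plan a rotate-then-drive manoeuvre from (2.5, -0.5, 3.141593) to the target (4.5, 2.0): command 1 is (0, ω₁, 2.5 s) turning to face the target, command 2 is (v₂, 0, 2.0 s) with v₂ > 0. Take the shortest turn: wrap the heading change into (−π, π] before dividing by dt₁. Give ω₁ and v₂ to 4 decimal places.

ω₁ = -0.8982, v₂ = 1.6008

heading to target = atan2(2−-0.5, 4.5−2.5) = 0.8961
Δθ = wrap(0.8961 − 3.1416) = -2.2455; ω₁ = Δθ/dt₁ = -0.8982
distance = √((4.5−2.5)² + (2−-0.5)²) = 3.2016; v₂ = distance/dt₂ = 1.6008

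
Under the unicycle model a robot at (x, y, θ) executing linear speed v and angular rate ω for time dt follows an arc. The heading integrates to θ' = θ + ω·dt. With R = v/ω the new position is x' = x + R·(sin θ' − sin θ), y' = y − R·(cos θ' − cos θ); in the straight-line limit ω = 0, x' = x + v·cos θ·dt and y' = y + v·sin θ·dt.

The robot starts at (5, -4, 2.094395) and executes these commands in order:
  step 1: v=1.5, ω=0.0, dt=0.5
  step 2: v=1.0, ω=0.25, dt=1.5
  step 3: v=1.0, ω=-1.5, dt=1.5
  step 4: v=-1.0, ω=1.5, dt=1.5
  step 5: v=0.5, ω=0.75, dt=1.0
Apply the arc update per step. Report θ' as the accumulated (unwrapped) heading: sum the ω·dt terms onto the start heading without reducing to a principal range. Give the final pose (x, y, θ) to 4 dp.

(3.1848, -2.0776, 3.2194)

step 1: θ'=2.0944 (straight) → pose (4.6250, -3.3505, 2.0944)
step 2: θ'=2.4694 (R=4.0000) → pose (3.6517, -2.2207, 2.4694)
step 3: θ'=0.2194 (R=-0.6667) → pose (3.9218, -1.0483, 0.2194)
step 4: θ'=2.4694 (R=-0.6667) → pose (3.6517, -2.2207, 2.4694)
step 5: θ'=3.2194 (R=0.6667) → pose (3.1848, -2.0776, 3.2194)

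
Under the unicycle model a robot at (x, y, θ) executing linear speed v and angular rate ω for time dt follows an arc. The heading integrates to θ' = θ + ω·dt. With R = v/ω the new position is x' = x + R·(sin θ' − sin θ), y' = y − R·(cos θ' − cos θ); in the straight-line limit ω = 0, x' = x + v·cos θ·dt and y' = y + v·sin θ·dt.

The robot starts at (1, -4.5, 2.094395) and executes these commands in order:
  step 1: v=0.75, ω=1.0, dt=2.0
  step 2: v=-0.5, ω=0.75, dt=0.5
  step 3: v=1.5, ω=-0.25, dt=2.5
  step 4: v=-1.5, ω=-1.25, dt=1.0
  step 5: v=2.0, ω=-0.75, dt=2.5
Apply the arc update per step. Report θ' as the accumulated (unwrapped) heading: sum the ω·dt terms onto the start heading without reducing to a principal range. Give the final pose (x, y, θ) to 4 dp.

(-1.0724, -2.9568, 0.7194)

step 1: θ'=4.0944 (R=0.7500) → pose (-0.2608, -4.4404, 4.0944)
step 2: θ'=4.4694 (R=-0.6667) → pose (-0.1571, -4.2146, 4.4694)
step 3: θ'=3.8444 (R=-6.0000) → pose (-2.1027, -7.3491, 3.8444)
step 4: θ'=2.5944 (R=1.2000) → pose (-0.7027, -7.2400, 2.5944)
step 5: θ'=0.7194 (R=-2.6667) → pose (-1.0724, -2.9568, 0.7194)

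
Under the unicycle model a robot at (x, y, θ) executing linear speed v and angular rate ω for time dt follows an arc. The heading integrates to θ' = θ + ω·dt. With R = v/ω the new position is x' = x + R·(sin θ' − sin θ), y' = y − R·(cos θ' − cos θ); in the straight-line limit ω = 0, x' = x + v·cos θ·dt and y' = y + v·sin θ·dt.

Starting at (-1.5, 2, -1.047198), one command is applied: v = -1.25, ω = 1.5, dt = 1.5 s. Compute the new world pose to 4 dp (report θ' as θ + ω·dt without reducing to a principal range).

θ' = -1.0472 + 1.5·1.5 = 1.2028
R = v/ω = -1.25/1.5 = -0.8333
x' = -1.5 + -0.8333·(sin 1.2028 − sin -1.0472) = -2.9992
y' = 2 − -0.8333·(cos 1.2028 − cos -1.0472) = 1.8831

(-2.9992, 1.8831, 1.2028)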